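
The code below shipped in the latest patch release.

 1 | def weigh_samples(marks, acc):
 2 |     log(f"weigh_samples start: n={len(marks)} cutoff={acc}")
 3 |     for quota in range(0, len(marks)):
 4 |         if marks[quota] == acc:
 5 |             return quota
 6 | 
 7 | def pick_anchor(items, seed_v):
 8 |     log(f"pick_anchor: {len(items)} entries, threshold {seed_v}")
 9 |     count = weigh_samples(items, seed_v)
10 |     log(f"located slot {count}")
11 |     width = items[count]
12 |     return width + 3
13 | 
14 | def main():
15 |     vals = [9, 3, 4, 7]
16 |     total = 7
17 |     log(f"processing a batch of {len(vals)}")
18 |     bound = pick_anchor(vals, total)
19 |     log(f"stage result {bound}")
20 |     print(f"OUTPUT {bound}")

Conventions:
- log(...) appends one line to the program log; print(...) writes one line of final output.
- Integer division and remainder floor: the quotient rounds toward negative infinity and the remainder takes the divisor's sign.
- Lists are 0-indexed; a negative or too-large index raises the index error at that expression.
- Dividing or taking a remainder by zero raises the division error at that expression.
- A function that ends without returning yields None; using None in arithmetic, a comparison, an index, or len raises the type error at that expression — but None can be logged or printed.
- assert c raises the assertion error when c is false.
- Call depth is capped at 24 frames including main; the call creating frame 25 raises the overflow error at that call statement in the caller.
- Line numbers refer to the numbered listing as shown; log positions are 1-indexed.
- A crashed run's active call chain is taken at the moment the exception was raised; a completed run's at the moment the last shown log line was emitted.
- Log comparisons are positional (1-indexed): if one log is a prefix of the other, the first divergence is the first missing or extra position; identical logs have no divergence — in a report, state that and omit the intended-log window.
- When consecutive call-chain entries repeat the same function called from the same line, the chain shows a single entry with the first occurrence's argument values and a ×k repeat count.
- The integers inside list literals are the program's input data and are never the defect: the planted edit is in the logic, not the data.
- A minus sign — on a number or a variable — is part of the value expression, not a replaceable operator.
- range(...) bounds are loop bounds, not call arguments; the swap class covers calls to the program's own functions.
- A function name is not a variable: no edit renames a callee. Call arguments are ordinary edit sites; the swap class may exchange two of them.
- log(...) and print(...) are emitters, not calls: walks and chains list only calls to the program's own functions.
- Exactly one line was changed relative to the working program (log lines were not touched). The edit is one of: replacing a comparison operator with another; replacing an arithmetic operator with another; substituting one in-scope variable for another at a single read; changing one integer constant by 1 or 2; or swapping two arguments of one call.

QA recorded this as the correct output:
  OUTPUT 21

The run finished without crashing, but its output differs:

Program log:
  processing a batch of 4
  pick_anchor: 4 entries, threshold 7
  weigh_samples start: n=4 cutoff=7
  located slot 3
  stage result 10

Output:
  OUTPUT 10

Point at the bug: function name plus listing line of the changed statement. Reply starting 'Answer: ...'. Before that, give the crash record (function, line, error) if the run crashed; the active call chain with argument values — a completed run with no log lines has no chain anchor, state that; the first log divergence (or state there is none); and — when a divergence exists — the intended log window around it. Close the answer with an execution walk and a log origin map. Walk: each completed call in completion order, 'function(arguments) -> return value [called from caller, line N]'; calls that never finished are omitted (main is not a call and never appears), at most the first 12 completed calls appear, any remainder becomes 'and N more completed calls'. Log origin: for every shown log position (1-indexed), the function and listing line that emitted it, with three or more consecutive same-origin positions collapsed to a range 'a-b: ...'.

Answer: the defect is in pick_anchor at line 12.
Key observation: Position 5 is the first bad log line: 'stage result 10' should read 'stage result 21'.
Call chain: main.
First divergence: at position 5 the run shows 'stage result 10' where the working version logs 'stage result 21'.
Intended log window:
  3: weigh_samples start: n=4 cutoff=7
  4: located slot 3
  5: stage result 21
Execution walk:
  weigh_samples([9, 3, 4, 7], 7) -> 3  [called from pick_anchor, line 9]
  pick_anchor([9, 3, 4, 7], 7) -> 10  [called from main, line 18]
Origin of each log line:
  1 — main, line 17
  2 — pick_anchor, line 8
  3 — weigh_samples, line 2
  4 — pick_anchor, line 10
  5 — main, line 19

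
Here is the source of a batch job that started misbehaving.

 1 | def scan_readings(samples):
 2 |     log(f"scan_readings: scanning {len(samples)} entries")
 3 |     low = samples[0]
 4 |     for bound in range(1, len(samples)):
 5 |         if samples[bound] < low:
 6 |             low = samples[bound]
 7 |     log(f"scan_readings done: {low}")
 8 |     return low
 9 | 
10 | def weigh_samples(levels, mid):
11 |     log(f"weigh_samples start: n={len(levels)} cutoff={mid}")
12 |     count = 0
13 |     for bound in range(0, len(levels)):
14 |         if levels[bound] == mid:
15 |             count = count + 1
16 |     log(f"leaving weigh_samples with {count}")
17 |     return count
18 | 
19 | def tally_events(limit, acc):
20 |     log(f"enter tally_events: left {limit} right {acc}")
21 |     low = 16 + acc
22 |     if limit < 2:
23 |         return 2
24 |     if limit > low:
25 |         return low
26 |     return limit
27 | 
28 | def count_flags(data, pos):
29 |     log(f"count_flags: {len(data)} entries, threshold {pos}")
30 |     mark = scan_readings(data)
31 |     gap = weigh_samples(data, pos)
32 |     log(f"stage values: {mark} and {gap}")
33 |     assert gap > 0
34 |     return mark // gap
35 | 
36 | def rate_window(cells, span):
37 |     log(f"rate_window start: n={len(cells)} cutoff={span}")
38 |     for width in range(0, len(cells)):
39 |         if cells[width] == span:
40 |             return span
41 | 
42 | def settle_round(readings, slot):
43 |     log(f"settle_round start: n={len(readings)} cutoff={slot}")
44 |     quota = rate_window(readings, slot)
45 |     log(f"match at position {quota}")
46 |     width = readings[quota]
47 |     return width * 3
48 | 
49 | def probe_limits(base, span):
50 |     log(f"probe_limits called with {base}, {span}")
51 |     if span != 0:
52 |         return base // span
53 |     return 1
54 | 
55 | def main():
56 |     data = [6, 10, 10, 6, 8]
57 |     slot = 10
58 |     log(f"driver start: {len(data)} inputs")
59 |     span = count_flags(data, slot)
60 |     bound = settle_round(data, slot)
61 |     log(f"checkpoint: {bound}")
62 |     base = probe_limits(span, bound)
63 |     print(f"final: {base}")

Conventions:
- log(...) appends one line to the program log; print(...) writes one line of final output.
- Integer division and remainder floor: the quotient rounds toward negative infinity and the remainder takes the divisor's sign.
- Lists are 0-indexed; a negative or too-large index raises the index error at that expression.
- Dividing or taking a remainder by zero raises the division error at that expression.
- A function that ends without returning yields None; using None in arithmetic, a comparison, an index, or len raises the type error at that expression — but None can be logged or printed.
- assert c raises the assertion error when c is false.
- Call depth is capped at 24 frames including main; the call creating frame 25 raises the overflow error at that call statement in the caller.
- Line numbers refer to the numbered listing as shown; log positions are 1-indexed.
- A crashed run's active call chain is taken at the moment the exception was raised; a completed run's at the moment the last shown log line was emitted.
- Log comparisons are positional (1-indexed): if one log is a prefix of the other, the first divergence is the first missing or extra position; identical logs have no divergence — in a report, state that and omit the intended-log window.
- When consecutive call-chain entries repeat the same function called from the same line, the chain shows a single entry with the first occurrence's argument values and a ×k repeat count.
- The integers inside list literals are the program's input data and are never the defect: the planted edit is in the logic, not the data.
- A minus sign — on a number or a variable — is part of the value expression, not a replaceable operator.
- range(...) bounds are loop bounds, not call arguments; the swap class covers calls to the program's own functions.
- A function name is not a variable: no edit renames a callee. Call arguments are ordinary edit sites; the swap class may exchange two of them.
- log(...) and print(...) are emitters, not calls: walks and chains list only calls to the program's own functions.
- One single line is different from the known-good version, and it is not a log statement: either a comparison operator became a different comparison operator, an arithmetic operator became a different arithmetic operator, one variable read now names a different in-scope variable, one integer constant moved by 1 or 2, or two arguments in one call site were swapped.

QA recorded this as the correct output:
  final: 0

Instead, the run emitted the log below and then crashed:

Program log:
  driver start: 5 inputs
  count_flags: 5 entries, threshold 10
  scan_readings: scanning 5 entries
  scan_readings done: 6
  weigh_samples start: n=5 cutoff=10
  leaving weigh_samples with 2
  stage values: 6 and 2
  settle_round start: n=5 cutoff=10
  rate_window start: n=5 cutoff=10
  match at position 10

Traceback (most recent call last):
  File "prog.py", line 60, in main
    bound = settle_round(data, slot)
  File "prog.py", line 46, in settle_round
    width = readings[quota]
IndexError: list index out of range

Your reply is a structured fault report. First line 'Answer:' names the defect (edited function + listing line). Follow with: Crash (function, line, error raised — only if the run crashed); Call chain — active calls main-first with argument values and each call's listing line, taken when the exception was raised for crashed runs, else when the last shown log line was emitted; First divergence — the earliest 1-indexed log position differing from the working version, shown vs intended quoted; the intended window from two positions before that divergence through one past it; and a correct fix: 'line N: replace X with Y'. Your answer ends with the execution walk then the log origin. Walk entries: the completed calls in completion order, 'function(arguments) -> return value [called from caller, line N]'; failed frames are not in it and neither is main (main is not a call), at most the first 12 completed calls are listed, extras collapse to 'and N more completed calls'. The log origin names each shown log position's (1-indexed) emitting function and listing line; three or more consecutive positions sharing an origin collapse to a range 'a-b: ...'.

Answer: the defect is in rate_window at line 40.
Key observation: Position 10 is the first bad log line: 'match at position 10' should read 'match at position 1'.
Crash: settle_round, line 46, IndexError.
Call chain: main -> settle_round([6, 10, 10, 6, 8], 10) (called at line 60).
First divergence: at position 10 the run shows 'match at position 10' where the working version logs 'match at position 1'.
Intended log window:
  8: settle_round start: n=5 cutoff=10
  9: rate_window start: n=5 cutoff=10
  10: match at position 1
  11: checkpoint: 30
Execution walk:
  scan_readings([6, 10, 10, 6, 8]) -> 6  [called from count_flags, line 30]
  weigh_samples([6, 10, 10, 6, 8], 10) -> 2  [called from count_flags, line 31]
  count_flags([6, 10, 10, 6, 8], 10) -> 3  [called from main, line 59]
  rate_window([6, 10, 10, 6, 8], 10) -> 10  [called from settle_round, line 44]
Log origin:
  1: logged in main at line 58
  2: logged in count_flags at line 29
  3: logged in scan_readings at line 2
  4: logged in scan_readings at line 7
  5: logged in weigh_samples at line 11
  6: logged in weigh_samples at line 16
  7: logged in count_flags at line 32
  8: logged in settle_round at line 43
  9: logged in rate_window at line 37
  10: logged in settle_round at line 45
A correct fix: line 40: replace `span` with `width`.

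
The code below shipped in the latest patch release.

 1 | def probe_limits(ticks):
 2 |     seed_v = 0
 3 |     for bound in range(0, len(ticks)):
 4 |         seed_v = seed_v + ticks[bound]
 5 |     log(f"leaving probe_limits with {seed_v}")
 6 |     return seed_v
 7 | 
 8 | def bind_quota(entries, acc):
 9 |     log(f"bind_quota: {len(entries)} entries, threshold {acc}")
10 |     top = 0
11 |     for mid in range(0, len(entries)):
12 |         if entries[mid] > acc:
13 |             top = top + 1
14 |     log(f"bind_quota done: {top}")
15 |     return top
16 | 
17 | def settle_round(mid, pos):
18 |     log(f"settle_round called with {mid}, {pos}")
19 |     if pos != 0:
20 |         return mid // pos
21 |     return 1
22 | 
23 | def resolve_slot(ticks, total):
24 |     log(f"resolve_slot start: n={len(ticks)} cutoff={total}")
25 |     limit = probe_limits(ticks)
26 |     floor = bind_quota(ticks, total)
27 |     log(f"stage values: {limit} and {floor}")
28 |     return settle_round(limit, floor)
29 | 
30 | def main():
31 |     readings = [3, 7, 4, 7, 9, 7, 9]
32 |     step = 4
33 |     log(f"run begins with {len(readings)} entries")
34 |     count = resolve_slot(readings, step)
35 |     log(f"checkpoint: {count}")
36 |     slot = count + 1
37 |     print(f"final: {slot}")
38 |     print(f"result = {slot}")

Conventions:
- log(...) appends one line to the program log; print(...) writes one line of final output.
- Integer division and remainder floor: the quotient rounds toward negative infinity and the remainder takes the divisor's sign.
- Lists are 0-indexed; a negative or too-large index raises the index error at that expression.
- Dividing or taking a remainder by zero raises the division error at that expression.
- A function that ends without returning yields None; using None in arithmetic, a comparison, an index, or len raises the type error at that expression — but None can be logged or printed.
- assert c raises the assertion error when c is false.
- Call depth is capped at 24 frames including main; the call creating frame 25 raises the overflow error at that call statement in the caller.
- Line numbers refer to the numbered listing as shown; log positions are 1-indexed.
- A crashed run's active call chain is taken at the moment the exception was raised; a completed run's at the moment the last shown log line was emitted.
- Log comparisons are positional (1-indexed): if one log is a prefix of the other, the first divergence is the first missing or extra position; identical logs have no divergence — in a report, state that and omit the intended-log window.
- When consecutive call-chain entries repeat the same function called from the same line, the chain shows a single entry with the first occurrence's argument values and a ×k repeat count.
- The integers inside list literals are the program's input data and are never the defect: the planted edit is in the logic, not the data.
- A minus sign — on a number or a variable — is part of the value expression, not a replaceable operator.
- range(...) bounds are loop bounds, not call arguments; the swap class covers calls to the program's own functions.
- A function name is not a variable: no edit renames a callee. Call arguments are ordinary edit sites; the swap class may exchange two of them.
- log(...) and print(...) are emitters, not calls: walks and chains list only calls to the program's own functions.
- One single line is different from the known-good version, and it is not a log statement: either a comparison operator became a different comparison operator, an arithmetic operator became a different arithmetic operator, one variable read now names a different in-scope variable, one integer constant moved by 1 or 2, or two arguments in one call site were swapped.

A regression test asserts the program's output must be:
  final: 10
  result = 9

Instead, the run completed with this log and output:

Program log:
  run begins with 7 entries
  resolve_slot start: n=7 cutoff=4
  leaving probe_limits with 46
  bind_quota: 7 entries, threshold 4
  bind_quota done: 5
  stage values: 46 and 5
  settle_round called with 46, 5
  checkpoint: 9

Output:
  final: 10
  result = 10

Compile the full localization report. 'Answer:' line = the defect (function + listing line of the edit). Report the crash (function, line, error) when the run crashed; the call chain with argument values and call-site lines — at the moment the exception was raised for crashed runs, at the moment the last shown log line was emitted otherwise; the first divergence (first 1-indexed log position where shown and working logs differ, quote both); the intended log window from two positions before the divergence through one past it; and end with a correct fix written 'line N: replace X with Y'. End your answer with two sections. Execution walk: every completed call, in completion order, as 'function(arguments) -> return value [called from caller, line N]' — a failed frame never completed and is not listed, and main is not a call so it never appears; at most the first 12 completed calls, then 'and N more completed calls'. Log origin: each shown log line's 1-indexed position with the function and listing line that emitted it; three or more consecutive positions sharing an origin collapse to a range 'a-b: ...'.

Answer: the defect is in main at line 38.
Key fact: The logs agree in full; only the final output differs.
Call chain: main.
First divergence: none (the log streams are identical).
Execution walk:
  probe_limits([3, 7, 4, 7, 9, 7, 9]) -> 46  [called from resolve_slot, line 25]
  bind_quota([3, 7, 4, 7, 9, 7, 9], 4) -> 5  [called from resolve_slot, line 26]
  settle_round(46, 5) -> 9  [called from resolve_slot, line 28]
  resolve_slot([3, 7, 4, 7, 9, 7, 9], 4) -> 9  [called from main, line 34]
Log origin:
  1: emitted by main (line 33)
  2: emitted by resolve_slot (line 24)
  3: emitted by probe_limits (line 5)
  4: emitted by bind_quota (line 9)
  5: emitted by bind_quota (line 14)
  6: emitted by resolve_slot (line 27)
  7: emitted by settle_round (line 18)
  8: emitted by main (line 35)
A correct fix: line 38: replace `slot` with `count`.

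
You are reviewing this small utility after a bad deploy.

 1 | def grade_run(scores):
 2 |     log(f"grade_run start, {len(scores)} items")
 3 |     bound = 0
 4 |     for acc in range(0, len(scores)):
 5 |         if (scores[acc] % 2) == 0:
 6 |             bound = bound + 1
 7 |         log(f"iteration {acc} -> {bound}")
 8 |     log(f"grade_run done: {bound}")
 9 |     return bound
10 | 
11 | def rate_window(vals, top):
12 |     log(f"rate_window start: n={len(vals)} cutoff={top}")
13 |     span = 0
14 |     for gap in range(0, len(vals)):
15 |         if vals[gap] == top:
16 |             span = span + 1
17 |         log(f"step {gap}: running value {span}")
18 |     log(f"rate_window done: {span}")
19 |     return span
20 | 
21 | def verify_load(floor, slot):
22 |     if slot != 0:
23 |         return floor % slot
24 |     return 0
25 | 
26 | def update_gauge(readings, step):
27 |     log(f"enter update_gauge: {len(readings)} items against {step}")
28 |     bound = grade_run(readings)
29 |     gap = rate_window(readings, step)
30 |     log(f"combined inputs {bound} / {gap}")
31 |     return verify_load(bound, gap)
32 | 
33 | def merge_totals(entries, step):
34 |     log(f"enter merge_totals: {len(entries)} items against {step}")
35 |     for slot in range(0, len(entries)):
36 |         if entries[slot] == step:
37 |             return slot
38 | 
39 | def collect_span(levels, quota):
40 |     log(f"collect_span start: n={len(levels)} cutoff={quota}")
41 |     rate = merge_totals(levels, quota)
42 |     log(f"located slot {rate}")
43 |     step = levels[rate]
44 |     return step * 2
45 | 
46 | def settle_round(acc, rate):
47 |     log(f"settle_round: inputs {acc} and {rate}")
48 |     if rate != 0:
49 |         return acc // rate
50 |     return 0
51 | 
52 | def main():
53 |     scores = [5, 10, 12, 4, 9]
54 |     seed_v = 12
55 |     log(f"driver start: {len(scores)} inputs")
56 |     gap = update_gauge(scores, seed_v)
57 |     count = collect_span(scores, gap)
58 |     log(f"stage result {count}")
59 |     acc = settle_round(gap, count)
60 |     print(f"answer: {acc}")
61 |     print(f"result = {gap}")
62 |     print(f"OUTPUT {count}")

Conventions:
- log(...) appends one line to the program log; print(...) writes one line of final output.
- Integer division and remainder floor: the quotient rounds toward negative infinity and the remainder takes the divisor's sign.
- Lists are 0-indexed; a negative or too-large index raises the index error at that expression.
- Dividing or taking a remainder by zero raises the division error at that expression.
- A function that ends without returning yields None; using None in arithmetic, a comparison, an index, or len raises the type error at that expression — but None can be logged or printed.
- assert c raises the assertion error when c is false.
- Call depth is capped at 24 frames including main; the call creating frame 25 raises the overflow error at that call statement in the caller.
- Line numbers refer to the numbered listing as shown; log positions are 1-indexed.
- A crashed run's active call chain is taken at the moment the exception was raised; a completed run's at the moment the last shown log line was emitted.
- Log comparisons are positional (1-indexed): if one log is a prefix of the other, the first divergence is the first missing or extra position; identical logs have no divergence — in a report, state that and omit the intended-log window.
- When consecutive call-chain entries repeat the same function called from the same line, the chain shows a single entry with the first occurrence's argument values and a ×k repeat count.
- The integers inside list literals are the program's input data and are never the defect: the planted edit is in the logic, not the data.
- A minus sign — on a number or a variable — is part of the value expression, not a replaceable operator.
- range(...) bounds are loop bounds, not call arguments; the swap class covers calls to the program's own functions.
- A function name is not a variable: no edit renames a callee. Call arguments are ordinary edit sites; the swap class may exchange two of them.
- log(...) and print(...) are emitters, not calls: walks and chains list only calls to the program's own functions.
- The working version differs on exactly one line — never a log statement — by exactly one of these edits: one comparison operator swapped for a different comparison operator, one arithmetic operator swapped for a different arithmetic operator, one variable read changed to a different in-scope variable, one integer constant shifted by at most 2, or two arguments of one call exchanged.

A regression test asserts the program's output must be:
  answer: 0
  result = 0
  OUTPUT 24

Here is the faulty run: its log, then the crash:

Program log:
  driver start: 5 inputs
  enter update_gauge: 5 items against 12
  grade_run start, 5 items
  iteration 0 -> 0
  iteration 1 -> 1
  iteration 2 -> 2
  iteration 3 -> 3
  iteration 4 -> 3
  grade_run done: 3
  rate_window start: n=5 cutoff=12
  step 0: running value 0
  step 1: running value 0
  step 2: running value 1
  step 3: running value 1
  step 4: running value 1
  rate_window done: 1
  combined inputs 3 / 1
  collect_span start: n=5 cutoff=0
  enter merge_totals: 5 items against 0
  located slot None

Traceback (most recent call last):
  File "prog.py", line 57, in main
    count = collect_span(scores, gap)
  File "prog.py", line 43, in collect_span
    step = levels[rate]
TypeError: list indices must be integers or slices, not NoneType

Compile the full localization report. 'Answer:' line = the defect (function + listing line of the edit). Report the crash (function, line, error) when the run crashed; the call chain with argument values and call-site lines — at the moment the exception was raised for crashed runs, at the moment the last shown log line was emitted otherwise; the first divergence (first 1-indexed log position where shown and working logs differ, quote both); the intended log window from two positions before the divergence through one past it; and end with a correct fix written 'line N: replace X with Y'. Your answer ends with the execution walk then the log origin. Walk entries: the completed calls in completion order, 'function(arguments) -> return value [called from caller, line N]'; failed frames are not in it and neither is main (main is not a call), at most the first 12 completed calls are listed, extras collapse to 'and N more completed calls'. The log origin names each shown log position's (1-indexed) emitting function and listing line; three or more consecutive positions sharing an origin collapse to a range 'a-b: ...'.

Answer: the defect is in main at line 57.
The tell: At log position 18 the runs split — shown 'collect_span start: n=5 cutoff=0', but the working version logs 'collect_span start: n=5 cutoff=12'.
Crash: collect_span, line 43, TypeError.
Call chain: main -> collect_span([5, 10, 12, 4, 9], 0) (called at line 57).
First divergence: at position 18 the run shows 'collect_span start: n=5 cutoff=0' where the working version logs 'collect_span start: n=5 cutoff=12'.
Intended log window:
  16: rate_window done: 1
  17: combined inputs 3 / 1
  18: collect_span start: n=5 cutoff=12
  19: enter merge_totals: 5 items against 12
Execution walk:
  grade_run([5, 10, 12, 4, 9]) -> 3  [called from update_gauge, line 28]
  rate_window([5, 10, 12, 4, 9], 12) -> 1  [called from update_gauge, line 29]
  verify_load(3, 1) -> 0  [called from update_gauge, line 31]
  update_gauge([5, 10, 12, 4, 9], 12) -> 0  [called from main, line 56]
  merge_totals([5, 10, 12, 4, 9], 0) -> None  [called from collect_span, line 41]
Log origins:
  1 — main, line 55
  2 — update_gauge, line 27
  3 — grade_run, line 2
  4-8 — grade_run, line 7
  9 — grade_run, line 8
  10 — rate_window, line 12
  11-15 — rate_window, line 17
  16 — rate_window, line 18
  17 — update_gauge, line 30
  18 — collect_span, line 40
  19 — merge_totals, line 34
  20 — collect_span, line 42
A correct fix: line 57: replace `gap` with `seed_v`.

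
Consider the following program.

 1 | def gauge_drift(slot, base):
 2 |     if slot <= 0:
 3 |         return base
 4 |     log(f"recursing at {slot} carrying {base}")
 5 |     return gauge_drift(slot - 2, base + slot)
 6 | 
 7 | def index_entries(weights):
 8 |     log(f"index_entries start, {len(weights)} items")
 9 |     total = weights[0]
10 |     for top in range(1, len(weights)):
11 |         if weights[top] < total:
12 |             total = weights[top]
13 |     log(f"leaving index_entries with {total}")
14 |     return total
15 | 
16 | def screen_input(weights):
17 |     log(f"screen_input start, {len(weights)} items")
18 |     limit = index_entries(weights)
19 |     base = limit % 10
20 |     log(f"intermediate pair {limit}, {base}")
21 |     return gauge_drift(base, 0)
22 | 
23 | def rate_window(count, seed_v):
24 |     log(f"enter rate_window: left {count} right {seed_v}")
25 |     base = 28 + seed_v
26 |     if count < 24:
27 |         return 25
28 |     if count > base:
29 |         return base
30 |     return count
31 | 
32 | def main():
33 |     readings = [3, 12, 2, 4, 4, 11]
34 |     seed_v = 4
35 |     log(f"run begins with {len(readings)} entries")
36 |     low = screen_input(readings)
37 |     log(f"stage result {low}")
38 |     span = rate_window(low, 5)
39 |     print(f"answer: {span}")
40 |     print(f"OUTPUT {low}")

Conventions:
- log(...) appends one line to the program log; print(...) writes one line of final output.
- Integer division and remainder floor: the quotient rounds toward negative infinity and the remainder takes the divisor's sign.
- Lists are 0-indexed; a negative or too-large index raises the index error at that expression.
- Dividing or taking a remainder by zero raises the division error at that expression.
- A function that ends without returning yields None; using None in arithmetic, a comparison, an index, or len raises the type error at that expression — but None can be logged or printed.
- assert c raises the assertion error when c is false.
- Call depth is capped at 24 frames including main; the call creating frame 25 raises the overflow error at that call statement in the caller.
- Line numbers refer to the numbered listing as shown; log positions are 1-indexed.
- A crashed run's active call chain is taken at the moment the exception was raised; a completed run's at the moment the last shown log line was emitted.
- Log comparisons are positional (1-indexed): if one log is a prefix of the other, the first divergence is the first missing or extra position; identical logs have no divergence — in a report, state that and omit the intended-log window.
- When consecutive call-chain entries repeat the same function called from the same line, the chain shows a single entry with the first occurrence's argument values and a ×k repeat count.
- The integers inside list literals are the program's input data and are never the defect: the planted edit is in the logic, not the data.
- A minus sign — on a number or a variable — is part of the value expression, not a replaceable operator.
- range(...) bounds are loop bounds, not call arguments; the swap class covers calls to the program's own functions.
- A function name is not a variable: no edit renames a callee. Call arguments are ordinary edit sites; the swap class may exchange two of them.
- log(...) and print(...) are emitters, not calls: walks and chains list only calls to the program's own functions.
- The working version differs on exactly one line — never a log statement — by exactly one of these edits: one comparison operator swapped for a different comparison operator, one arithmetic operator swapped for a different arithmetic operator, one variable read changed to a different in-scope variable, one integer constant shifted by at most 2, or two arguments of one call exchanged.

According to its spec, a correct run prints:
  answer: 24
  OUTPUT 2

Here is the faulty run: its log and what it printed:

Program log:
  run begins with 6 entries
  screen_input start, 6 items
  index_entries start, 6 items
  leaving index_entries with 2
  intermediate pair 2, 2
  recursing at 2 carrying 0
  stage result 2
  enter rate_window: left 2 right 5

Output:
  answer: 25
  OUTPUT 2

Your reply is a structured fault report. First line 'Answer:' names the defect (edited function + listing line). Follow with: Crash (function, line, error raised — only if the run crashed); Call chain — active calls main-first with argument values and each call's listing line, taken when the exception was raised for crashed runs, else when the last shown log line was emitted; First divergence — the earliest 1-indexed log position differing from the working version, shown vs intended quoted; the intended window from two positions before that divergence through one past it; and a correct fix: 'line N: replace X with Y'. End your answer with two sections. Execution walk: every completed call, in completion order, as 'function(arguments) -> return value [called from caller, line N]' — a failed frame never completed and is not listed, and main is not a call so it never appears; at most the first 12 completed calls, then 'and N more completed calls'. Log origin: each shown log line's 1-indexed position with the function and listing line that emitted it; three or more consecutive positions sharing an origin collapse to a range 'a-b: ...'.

Answer: the defect is in rate_window at line 27.
The tell: The two runs log identically and part ways only at the printed values.
Call chain: main -> rate_window(2, 5) (called at line 38).
First divergence: none; the two logs match at every position.
Execution walk:
  index_entries([3, 12, 2, 4, 4, 11]) -> 2  [called from screen_input, line 18]
  gauge_drift(0, 2) -> 2  [called from gauge_drift, line 5]
  gauge_drift(2, 0) -> 2  [called from screen_input, line 21]
  screen_input([3, 12, 2, 4, 4, 11]) -> 2  [called from main, line 36]
  rate_window(2, 5) -> 25  [called from main, line 38]
Origin of each log line:
  1: from main, line 35
  2: from screen_input, line 17
  3: from index_entries, line 8
  4: from index_entries, line 13
  5: from screen_input, line 20
  6: from gauge_drift, line 4
  7: from main, line 37
  8: from rate_window, line 24
A correct fix: line 27: replace `25` with `24`.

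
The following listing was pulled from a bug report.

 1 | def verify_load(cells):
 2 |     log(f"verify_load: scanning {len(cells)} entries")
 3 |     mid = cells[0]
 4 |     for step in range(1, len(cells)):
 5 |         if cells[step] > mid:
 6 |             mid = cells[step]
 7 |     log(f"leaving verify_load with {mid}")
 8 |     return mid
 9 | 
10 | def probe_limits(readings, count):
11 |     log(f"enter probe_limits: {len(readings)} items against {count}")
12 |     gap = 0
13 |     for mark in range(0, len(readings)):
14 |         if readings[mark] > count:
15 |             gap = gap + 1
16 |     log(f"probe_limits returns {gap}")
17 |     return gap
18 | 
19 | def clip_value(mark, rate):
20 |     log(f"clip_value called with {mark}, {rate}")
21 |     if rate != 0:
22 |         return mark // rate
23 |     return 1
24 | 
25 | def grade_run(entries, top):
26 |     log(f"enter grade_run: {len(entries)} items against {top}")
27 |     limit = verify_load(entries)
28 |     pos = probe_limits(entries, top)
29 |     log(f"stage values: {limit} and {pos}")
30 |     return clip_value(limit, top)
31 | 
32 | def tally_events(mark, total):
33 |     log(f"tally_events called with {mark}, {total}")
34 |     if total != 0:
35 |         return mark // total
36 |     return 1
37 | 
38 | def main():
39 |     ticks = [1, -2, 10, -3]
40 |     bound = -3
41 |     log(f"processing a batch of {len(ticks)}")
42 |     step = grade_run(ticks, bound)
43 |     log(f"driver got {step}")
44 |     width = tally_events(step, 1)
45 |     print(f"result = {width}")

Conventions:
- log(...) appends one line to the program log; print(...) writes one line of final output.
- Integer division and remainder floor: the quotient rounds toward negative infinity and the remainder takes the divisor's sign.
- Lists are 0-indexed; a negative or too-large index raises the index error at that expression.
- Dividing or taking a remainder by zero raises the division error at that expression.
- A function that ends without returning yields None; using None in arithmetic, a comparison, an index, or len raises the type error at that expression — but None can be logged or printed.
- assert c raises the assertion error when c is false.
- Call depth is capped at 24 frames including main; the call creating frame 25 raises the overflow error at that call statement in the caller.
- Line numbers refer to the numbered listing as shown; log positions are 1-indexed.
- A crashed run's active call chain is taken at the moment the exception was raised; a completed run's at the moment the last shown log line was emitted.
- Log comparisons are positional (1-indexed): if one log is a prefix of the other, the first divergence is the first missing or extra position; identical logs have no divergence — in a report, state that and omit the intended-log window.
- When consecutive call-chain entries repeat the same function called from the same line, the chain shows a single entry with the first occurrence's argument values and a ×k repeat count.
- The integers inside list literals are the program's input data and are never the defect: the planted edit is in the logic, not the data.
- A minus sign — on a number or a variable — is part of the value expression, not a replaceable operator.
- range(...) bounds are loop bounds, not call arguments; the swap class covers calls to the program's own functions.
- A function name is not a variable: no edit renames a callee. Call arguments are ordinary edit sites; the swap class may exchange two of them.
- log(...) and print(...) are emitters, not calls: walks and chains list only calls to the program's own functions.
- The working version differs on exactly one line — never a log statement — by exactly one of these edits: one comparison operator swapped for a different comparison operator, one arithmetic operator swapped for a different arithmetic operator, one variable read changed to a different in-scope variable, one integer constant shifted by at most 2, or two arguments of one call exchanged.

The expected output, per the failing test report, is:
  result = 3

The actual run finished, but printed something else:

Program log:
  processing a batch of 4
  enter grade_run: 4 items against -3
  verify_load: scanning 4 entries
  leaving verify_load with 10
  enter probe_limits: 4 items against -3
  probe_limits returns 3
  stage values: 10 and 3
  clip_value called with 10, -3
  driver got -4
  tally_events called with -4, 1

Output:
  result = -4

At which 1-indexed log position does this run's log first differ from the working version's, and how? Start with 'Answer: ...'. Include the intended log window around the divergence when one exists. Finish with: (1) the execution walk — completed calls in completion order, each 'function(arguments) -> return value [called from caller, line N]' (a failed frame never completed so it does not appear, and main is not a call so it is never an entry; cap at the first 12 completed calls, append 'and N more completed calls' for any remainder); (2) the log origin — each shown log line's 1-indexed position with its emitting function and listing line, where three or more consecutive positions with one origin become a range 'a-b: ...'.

Answer: position 8; shown 'clip_value called with 10, -3' vs intended 'clip_value called with 10, 3'.
Intended log window:
  6: probe_limits returns 3
  7: stage values: 10 and 3
  8: clip_value called with 10, 3
  9: driver got 3
Execution walk:
  verify_load([1, -2, 10, -3]) -> 10  [called from grade_run, line 27]
  probe_limits([1, -2, 10, -3], -3) -> 3  [called from grade_run, line 28]
  clip_value(10, -3) -> -4  [called from grade_run, line 30]
  grade_run([1, -2, 10, -3], -3) -> -4  [called from main, line 42]
  tally_events(-4, 1) -> -4  [called from main, line 44]
Log origin:
  1 — main, line 41
  2 — grade_run, line 26
  3 — verify_load, line 2
  4 — verify_load, line 7
  5 — probe_limits, line 11
  6 — probe_limits, line 16
  7 — grade_run, line 29
  8 — clip_value, line 20
  9 — main, line 43
  10 — tally_events, line 33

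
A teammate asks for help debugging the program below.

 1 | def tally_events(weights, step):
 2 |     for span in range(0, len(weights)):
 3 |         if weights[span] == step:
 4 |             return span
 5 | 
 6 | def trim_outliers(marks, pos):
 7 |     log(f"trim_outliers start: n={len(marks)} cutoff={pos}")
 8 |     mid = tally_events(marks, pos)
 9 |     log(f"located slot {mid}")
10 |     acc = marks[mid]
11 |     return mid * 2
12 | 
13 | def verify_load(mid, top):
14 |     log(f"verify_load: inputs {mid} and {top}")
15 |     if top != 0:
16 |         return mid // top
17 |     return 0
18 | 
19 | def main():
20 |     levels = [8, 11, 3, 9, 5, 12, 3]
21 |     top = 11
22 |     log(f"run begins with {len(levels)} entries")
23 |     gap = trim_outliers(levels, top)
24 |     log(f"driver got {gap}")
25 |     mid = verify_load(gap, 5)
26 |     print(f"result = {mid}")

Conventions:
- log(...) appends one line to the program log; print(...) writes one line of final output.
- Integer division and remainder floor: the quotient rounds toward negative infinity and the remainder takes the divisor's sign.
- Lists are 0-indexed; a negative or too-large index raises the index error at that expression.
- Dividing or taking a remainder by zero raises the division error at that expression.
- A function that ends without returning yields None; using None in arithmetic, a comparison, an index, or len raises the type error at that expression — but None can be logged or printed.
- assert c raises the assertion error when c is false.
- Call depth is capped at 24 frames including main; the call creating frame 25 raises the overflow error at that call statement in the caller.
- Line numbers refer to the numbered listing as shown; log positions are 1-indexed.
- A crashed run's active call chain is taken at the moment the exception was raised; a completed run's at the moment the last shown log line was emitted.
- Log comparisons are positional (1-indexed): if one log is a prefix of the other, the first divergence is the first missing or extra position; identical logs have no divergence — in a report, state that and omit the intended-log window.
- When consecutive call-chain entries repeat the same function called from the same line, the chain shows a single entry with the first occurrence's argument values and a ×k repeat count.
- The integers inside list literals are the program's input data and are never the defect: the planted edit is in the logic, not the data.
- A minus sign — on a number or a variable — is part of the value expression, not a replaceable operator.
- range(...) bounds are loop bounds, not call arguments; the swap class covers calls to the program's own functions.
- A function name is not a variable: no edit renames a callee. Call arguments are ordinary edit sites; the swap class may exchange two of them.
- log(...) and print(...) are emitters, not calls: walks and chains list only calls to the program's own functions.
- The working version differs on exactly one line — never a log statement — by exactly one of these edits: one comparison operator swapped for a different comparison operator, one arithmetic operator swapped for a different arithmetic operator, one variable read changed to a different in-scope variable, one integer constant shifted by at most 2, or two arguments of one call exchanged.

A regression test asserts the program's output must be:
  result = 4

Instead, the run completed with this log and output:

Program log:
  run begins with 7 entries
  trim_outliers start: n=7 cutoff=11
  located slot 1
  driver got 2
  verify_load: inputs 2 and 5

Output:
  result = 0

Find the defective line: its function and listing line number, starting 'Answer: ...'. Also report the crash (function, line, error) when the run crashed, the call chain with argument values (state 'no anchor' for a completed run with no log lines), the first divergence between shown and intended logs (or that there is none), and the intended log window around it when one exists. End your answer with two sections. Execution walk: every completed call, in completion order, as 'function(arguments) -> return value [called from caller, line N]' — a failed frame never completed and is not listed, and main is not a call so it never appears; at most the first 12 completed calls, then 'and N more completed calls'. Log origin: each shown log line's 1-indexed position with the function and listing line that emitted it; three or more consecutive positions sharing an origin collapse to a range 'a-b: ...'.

Answer: the defect is in trim_outliers at line 11.
Core observation: Everything matches until log position 4, which reads 'driver got 2' in place of 'driver got 22'.
Call chain: main -> verify_load(2, 5) (called at line 25).
First divergence: position 4; shown 'driver got 2' vs intended 'driver got 22'.
Intended log window:
  2: trim_outliers start: n=7 cutoff=11
  3: located slot 1
  4: driver got 22
  5: verify_load: inputs 22 and 5
Execution walk:
  tally_events([8, 11, 3, 9, 5, 12, 3], 11) -> 1  [called from trim_outliers, line 8]
  trim_outliers([8, 11, 3, 9, 5, 12, 3], 11) -> 2  [called from main, line 23]
  verify_load(2, 5) -> 0  [called from main, line 25]
Log line origins:
  1: from main, line 22
  2: from trim_outliers, line 7
  3: from trim_outliers, line 9
  4: from main, line 24
  5: from verify_load, line 14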